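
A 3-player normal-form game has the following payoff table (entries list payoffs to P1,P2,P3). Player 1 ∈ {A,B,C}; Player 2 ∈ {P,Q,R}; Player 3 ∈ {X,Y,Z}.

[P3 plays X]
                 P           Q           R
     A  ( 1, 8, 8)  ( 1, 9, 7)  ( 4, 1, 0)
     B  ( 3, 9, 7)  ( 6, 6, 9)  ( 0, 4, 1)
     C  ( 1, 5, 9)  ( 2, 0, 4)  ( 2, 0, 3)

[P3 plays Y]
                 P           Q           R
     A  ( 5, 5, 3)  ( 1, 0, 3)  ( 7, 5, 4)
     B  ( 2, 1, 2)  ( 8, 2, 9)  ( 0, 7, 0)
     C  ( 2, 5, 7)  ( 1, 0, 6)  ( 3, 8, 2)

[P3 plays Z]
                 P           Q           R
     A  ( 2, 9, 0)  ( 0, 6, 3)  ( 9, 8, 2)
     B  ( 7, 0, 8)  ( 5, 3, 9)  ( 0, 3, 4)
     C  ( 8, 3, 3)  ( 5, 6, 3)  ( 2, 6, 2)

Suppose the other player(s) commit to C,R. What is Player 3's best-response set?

u_3(X vs C,R) = 3
u_3(Y vs C,R) = 2
u_3(Z vs C,R) = 2
max payoff 3 at {X}

P3 best: {X}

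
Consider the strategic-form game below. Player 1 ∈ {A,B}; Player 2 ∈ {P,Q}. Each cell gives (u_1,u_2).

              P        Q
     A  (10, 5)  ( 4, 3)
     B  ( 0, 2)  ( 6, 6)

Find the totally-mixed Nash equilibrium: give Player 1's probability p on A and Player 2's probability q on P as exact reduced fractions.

P1 indiff ⇒ q·10+(1-q)·4 = q·0+(1-q)·6 ⇒ q(10) = (1-q)(2) ⇒ q = 1/6
P2 indiff ⇒ p·5+(1-p)·2 = p·3+(1-p)·6 ⇒ p(2) = (1-p)(4) ⇒ p = 2/3

P1 mixes 2/3 on A; P2 mixes 1/6 on P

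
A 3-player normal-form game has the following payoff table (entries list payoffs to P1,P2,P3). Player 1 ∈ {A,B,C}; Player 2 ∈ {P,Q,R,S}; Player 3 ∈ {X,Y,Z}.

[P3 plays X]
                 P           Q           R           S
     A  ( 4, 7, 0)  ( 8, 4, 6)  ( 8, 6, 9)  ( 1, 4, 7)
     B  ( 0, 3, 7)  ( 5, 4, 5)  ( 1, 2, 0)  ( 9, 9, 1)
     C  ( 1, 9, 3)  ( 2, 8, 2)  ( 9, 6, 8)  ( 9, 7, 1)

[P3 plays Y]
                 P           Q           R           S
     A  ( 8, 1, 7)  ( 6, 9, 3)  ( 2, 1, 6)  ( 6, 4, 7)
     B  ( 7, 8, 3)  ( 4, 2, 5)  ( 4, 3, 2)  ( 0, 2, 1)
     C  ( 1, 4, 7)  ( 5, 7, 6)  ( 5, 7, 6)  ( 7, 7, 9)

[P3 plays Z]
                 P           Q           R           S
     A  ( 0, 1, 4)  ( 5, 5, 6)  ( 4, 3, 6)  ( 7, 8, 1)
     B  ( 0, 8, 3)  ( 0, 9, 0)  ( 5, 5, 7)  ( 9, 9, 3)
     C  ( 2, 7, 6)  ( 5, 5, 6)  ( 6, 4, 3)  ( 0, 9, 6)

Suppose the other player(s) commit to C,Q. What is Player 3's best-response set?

u_3(X vs C,Q) = 2
u_3(Y vs C,Q) = 6
u_3(Z vs C,Q) = 6
max payoff 6 at {Y,Z}

P3 best: {Y,Z}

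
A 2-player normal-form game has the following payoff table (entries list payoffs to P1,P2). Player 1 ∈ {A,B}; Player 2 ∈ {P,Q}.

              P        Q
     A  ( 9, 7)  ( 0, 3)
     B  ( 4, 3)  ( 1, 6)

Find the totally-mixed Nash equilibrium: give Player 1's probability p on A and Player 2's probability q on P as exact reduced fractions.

P1 indiff ⇒ q·9+(1-q)·0 = q·4+(1-q)·1 ⇒ q(5) = (1-q)(1) ⇒ q = 1/6
P2 indiff ⇒ p·7+(1-p)·3 = p·3+(1-p)·6 ⇒ p(4) = (1-p)(3) ⇒ p = 3/7

P1 mixes 3/7 on A; P2 mixes 1/6 on P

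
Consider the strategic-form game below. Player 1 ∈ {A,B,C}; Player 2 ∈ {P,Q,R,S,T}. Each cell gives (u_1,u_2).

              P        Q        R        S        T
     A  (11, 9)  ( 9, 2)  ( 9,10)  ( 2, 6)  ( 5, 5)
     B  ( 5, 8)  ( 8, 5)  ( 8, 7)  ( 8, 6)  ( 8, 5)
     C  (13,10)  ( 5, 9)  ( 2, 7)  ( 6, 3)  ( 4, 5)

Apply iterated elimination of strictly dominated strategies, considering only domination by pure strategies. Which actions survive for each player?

P2 drop Q (P beats it: A:9>2 B:8>5 C:10>9)
P2 drop S (P beats it: A:9>6 B:8>6 C:10>3)
P2 drop T (P beats it: A:9>5 B:8>5 C:10>5)
P1 drop B (A beats it: P:11>5 R:9>8)
P1→{A,C} P2→{P,R}

Survivors P1:{A,C} P2:{P,R}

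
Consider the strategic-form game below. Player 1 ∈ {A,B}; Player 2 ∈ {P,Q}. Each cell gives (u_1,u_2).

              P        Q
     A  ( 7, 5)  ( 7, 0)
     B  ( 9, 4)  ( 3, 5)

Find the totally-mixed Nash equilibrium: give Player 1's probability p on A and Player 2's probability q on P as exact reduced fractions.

P1 indiff ⇒ q·7+(1-q)·7 = q·9+(1-q)·3 ⇒ q(-2) = (1-q)(-4) ⇒ q = 2/3
P2 indiff ⇒ p·5+(1-p)·4 = p·0+(1-p)·5 ⇒ p(5) = (1-p)(1) ⇒ p = 1/6

(p,q) = (1/6, 2/3)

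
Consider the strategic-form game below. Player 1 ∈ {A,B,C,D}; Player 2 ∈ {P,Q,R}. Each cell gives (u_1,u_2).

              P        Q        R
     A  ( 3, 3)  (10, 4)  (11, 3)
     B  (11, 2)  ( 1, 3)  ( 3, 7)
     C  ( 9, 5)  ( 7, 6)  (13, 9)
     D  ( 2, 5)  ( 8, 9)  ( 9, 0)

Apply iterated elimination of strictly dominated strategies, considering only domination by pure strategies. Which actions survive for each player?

P1 drop D (A beats it: P:3>2 Q:10>8 R:11>9)
P2 drop P (Q beats it: A:4>3 B:3>2 C:6>5)
P1 drop B (A beats it: Q:10>1 R:11>3)
P1→{A,C} P2→{Q,R}

Survivors P1:{A,C} P2:{Q,R}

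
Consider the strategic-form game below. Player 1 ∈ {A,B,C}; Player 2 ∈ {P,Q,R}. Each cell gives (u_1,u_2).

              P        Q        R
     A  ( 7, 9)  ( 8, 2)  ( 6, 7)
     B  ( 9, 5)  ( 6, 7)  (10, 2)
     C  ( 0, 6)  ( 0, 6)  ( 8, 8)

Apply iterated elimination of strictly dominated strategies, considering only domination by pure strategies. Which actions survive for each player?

P1 drop C (B beats it: P:9>0 Q:6>0 R:10>8)
P2 drop R (P beats it: A:9>7 B:5>2)
P1→{A,B} P2→{P,Q}

IESDS → P1:{A,B} P2:{P,Q}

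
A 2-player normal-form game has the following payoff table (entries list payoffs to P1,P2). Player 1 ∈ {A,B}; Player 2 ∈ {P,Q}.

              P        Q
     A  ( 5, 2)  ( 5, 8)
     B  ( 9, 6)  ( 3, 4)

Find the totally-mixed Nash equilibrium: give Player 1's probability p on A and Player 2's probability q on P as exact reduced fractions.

(p,q) = (1/4, 1/3)

P1 indiff ⇒ q·5+(1-q)·5 = q·9+(1-q)·3 ⇒ q(-4) = (1-q)(-2) ⇒ q = 1/3
P2 indiff ⇒ p·2+(1-p)·6 = p·8+(1-p)·4 ⇒ p(-6) = (1-p)(-2) ⇒ p = 1/4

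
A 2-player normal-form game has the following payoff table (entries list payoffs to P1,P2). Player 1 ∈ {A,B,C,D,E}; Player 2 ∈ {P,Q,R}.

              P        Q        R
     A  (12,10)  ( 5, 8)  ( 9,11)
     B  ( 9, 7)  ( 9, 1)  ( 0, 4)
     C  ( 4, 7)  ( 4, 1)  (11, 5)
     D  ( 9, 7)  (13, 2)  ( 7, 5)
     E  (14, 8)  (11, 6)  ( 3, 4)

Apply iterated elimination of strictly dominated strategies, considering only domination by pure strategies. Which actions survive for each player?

P1 drop B (E beats it: P:14>9 Q:11>9 R:3>0)
P2 drop Q (P beats it: A:10>8 C:7>1 D:7>2 E:8>6)
P1 drop D (A beats it: P:12>9 R:9>7)
P1→{A,C,E} P2→{P,R}

Survivors P1:{A,C,E} P2:{P,R}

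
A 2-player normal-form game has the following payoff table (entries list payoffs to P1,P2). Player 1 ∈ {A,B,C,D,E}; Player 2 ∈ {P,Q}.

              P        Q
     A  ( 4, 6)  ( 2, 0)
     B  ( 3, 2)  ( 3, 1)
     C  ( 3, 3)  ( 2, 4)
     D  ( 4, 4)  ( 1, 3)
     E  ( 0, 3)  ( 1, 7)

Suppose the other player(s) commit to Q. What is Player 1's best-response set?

u_1(A vs Q) = 2
u_1(B vs Q) = 3
u_1(C vs Q) = 2
u_1(D vs Q) = 1
u_1(E vs Q) = 1
max payoff 3 at {B}

argmax u_1 = {B}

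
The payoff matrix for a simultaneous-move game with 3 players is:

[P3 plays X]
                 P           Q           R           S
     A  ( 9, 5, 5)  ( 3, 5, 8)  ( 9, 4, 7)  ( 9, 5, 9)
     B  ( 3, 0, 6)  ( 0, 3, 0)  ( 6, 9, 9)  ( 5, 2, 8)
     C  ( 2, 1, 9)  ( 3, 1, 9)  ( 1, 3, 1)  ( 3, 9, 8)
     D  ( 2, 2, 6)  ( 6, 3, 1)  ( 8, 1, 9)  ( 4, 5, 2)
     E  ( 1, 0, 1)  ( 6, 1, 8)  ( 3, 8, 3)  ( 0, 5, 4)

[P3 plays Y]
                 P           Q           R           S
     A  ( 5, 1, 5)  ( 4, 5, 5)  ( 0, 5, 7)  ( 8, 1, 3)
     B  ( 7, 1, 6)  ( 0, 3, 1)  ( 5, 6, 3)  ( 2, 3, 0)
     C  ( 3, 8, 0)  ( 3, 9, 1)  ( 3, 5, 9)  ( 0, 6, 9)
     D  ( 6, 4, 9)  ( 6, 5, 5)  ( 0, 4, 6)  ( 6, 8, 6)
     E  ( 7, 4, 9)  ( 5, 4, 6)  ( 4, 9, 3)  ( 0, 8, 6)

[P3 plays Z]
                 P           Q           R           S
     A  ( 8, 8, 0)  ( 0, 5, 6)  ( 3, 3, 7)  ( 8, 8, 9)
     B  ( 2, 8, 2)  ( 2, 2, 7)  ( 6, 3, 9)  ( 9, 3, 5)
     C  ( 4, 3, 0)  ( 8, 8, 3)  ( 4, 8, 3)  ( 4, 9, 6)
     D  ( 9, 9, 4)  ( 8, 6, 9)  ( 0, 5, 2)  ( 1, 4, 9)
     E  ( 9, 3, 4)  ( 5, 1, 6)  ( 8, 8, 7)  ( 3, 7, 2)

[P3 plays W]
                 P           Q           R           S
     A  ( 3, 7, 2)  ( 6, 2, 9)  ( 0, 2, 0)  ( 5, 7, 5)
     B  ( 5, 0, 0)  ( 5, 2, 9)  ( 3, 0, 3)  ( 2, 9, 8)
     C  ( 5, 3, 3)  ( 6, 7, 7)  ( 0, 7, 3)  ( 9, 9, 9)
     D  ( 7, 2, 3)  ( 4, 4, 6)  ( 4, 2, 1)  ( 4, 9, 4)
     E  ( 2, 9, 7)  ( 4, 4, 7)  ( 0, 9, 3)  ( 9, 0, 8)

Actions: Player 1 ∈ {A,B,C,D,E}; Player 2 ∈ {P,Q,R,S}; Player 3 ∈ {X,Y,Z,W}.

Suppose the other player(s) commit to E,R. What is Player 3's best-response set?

argmax u_3 = {Z}

u_3(X vs E,R) = 3
u_3(Y vs E,R) = 3
u_3(Z vs E,R) = 7
u_3(W vs E,R) = 3
max payoff 7 at {Z}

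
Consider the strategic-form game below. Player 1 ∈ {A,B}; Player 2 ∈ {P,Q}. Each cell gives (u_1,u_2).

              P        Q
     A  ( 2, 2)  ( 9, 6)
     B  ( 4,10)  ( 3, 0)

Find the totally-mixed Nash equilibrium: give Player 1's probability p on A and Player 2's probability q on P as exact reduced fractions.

p=5/7, q=3/4

P1 indiff ⇒ q·2+(1-q)·9 = q·4+(1-q)·3 ⇒ q(-2) = (1-q)(-6) ⇒ q = 3/4
P2 indiff ⇒ p·2+(1-p)·10 = p·6+(1-p)·0 ⇒ p(-4) = (1-p)(-10) ⇒ p = 5/7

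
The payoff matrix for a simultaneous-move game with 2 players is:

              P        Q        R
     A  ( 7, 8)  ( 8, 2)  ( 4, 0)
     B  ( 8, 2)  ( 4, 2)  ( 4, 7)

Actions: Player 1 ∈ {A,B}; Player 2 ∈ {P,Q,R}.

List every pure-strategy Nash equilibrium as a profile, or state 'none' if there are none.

(A,P): not NE [P1→B gives 8>7]
(A,Q): not NE [P2→P gives 8>2]
(A,R): not NE [P2→P gives 8>0]
(B,P): not NE [P2→R gives 7>2]
(B,Q): not NE [P1→A gives 8>4; P2→R gives 7>2]
(B,R): NE

NE set: (B,R)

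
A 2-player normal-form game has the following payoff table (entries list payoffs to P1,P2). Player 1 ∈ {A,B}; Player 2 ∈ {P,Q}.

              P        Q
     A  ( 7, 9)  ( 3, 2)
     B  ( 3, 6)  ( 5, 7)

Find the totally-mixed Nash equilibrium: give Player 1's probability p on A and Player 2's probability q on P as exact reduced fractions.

P1 indiff ⇒ q·7+(1-q)·3 = q·3+(1-q)·5 ⇒ q(4) = (1-q)(2) ⇒ q = 1/3
P2 indiff ⇒ p·9+(1-p)·6 = p·2+(1-p)·7 ⇒ p(7) = (1-p)(1) ⇒ p = 1/8

(p,q) = (1/8, 1/3)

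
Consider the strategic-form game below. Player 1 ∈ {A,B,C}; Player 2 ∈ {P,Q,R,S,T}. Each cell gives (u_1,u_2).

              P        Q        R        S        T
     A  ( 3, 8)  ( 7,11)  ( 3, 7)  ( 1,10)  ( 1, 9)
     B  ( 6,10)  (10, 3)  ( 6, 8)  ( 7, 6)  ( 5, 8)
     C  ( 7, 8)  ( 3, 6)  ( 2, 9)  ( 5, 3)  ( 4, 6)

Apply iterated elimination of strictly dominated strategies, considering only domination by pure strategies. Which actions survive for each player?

Remaining: P1:{B,C} P2:{P,R}

P1 drop A (B beats it: P:6>3 Q:10>7 R:6>3 S:7>1 T:5>1)
P2 drop Q (P beats it: B:10>3 C:8>6)
P2 drop S (P beats it: B:10>6 C:8>3)
P2 drop T (P beats it: B:10>8 C:8>6)
P1→{B,C} P2→{P,R}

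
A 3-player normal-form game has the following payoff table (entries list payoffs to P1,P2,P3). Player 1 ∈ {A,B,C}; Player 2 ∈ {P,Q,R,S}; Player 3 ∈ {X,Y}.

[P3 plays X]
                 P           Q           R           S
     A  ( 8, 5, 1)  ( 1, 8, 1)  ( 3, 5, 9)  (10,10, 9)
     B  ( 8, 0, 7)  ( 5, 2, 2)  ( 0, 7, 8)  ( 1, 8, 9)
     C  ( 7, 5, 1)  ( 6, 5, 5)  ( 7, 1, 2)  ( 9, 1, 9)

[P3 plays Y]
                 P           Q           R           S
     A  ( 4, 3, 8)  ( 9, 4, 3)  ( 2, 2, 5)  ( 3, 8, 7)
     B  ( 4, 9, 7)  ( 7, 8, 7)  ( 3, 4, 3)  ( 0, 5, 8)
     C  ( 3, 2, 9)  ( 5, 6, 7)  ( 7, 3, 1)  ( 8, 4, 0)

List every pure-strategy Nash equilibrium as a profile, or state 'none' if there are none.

Nash profiles: (A,S,X), (B,P,Y)

(A,P,X): not NE [P2→S gives 10>5; P3→Y gives 8>1]
(A,P,Y): not NE [P2→S gives 8>3]
(A,Q,X): not NE [P1→C gives 6>1; P2→S gives 10>8; P3→Y gives 3>1]
(A,Q,Y): not NE [P2→S gives 8>4]
(A,R,X): not NE [P1→C gives 7>3; P2→S gives 10>5]
(A,R,Y): not NE [P1→C gives 7>2; P2→S gives 8>2; P3→X gives 9>5]
(A,S,X): NE
(A,S,Y): not NE [P1→C gives 8>3; P3→X gives 9>7]
(B,P,X): not NE [P2→S gives 8>0]
(B,P,Y): NE
(B,Q,X): not NE [P1→C gives 6>5; P2→S gives 8>2; P3→Y gives 7>2]
(B,Q,Y): not NE [P1→A gives 9>7; P2→P gives 9>8]
(B,R,X): not NE [P1→C gives 7>0; P2→S gives 8>7]
(B,R,Y): not NE [P1→C gives 7>3; P2→P gives 9>4; P3→X gives 8>3]
(B,S,X): not NE [P1→A gives 10>1]
(B,S,Y): not NE [P1→C gives 8>0; P2→P gives 9>5; P3→X gives 9>8]
(C,P,X): not NE [P1→B gives 8>7; P3→Y gives 9>1]
(C,P,Y): not NE [P1→B gives 4>3; P2→Q gives 6>2]
(C,Q,X): not NE [P3→Y gives 7>5]
(C,Q,Y): not NE [P1→A gives 9>5]
(C,R,X): not NE [P2→Q gives 5>1]
(C,R,Y): not NE [P2→Q gives 6>3; P3→X gives 2>1]
(C,S,X): not NE [P1→A gives 10>9; P2→Q gives 5>1]
(C,S,Y): not NE [P2→Q gives 6>4; P3→X gives 9>0]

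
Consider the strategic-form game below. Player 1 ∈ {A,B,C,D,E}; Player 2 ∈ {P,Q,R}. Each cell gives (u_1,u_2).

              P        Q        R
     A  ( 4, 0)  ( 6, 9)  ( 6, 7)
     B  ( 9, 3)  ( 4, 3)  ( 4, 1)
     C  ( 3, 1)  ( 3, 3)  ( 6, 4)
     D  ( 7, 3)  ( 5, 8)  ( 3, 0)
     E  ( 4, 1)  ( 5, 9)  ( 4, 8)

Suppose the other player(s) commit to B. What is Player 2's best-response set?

u_2(P vs B) = 3
u_2(Q vs B) = 3
u_2(R vs B) = 1
max payoff 3 at {P,Q}

BR_2 = {P,Q}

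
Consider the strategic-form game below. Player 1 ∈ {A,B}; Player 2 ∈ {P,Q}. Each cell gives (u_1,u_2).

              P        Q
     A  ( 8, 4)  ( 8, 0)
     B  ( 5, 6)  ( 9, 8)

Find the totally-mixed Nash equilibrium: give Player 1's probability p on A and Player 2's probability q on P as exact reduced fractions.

P1 indiff ⇒ q·8+(1-q)·8 = q·5+(1-q)·9 ⇒ q(3) = (1-q)(1) ⇒ q = 1/4
P2 indiff ⇒ p·4+(1-p)·6 = p·0+(1-p)·8 ⇒ p(4) = (1-p)(2) ⇒ p = 1/3

p=1/3, q=1/4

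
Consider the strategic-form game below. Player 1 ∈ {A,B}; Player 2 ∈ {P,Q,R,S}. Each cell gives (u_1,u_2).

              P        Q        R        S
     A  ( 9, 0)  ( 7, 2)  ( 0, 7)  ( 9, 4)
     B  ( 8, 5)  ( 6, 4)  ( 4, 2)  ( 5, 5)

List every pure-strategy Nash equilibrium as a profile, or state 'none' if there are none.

(A,P): not NE [P2→R gives 7>0]
(A,Q): not NE [P2→R gives 7>2]
(A,R): not NE [P1→B gives 4>0]
(A,S): not NE [P2→R gives 7>4]
(B,P): not NE [P1→A gives 9>8]
(B,Q): not NE [P1→A gives 7>6; P2→S gives 5>4]
(B,R): not NE [P2→S gives 5>2]
(B,S): not NE [P1→A gives 9>5]

PSNE: ∅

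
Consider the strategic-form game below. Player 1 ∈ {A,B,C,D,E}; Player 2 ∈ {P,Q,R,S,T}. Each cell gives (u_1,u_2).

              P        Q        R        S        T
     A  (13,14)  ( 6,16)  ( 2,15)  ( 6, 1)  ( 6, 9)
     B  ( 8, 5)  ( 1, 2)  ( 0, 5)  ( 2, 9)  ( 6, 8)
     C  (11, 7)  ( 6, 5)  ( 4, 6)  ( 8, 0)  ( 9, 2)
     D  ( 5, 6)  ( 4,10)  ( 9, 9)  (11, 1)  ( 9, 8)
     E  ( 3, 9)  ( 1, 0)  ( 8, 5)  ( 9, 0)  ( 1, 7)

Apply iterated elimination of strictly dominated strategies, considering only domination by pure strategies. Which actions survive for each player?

IESDS → P1:{A,C,D} P2:{P,Q,R}

P1 drop B (C beats it: P:11>8 Q:6>1 R:4>0 S:8>2 T:9>6)
P1 drop E (D beats it: P:5>3 Q:4>1 R:9>8 S:11>9 T:9>1)
P2 drop S (P beats it: A:14>1 C:7>0 D:6>1)
P2 drop T (Q beats it: A:16>9 C:5>2 D:10>8)
P1→{A,C,D} P2→{P,Q,R}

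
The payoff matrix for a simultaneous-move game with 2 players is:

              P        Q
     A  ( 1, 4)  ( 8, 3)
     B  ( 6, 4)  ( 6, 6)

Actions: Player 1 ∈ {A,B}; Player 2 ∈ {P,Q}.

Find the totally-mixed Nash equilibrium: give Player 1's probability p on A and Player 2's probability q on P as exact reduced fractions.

P1 indiff ⇒ q·1+(1-q)·8 = q·6+(1-q)·6 ⇒ q(-5) = (1-q)(-2) ⇒ q = 2/7
P2 indiff ⇒ p·4+(1-p)·4 = p·3+(1-p)·6 ⇒ p(1) = (1-p)(2) ⇒ p = 2/3

p=2/3, q=2/7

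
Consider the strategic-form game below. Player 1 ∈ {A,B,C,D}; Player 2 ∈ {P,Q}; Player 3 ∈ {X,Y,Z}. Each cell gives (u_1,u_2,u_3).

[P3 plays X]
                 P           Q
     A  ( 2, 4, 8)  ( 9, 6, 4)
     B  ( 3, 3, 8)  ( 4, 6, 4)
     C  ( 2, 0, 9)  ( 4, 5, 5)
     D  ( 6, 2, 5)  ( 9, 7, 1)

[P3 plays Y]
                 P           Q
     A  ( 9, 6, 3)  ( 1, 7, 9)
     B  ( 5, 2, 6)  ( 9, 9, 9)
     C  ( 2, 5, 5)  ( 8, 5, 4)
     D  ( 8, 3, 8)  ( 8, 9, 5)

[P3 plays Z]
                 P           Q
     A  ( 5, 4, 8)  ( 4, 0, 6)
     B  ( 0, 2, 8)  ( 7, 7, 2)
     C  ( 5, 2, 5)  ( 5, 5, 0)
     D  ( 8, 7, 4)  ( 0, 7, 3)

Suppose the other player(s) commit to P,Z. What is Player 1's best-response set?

u_1(A vs P,Z) = 5
u_1(B vs P,Z) = 0
u_1(C vs P,Z) = 5
u_1(D vs P,Z) = 8
max payoff 8 at {D}

BR_1 = {D}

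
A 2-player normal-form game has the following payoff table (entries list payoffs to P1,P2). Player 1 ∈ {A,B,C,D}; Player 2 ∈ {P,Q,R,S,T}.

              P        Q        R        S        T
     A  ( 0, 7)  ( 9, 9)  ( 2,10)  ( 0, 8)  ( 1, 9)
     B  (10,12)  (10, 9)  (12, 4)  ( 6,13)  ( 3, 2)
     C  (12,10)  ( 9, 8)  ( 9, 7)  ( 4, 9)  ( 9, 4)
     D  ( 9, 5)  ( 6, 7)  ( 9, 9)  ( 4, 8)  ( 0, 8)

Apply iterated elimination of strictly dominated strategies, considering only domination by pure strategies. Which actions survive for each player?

P1 drop A (B beats it: P:10>0 Q:10>9 R:12>2 S:6>0 T:3>1)
P1 drop D (B beats it: P:10>9 Q:10>6 R:12>9 S:6>4 T:3>0)
P2 drop Q (P beats it: B:12>9 C:10>8)
P2 drop R (P beats it: B:12>4 C:10>7)
P2 drop T (P beats it: B:12>2 C:10>4)
P1→{B,C} P2→{P,S}

IESDS → P1:{B,C} P2:{P,S}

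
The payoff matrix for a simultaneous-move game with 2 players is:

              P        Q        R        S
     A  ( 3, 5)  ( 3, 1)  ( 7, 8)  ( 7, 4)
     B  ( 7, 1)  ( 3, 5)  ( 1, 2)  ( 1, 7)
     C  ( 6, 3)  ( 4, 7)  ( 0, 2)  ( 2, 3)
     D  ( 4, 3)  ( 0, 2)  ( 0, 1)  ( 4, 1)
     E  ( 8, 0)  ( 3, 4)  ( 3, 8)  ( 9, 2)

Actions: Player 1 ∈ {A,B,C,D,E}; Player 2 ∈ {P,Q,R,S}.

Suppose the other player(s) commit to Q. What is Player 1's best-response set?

BR_1 = {C}

u_1(A vs Q) = 3
u_1(B vs Q) = 3
u_1(C vs Q) = 4
u_1(D vs Q) = 0
u_1(E vs Q) = 3
max payoff 4 at {C}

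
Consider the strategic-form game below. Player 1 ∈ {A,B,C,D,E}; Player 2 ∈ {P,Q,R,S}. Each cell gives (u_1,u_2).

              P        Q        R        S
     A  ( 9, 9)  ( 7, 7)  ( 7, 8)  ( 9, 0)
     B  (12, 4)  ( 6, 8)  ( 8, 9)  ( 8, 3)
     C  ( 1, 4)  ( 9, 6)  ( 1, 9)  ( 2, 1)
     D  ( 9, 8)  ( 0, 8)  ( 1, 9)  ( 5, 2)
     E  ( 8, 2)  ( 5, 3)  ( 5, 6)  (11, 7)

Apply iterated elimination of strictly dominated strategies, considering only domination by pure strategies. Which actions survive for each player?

Survivors P1:{A,B,E} P2:{P,R,S}

P1 drop D (B beats it: P:12>9 Q:6>0 R:8>1 S:8>5)
P2 drop Q (R beats it: A:8>7 B:9>8 C:9>6 E:6>3)
P1 drop C (A beats it: P:9>1 R:7>1 S:9>2)
P1→{A,B,E} P2→{P,R,S}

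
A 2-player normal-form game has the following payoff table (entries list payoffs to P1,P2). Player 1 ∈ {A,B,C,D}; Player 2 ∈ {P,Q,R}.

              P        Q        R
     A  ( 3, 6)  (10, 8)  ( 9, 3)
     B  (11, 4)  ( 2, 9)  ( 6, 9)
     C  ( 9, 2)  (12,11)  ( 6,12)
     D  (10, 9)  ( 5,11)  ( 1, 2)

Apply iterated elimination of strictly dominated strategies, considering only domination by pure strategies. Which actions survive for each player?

IESDS → P1:{A,C} P2:{Q,R}

P2 drop P (Q beats it: A:8>6 B:9>4 C:11>2 D:11>9)
P1 drop B (A beats it: Q:10>2 R:9>6)
P1 drop D (A beats it: Q:10>5 R:9>1)
P1→{A,C} P2→{Q,R}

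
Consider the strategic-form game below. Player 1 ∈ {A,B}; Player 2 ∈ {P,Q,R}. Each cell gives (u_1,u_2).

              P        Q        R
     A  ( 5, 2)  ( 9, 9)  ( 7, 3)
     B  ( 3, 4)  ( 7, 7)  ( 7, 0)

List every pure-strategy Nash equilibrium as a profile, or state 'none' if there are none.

NE set: (A,Q)

(A,P): not NE [P2→Q gives 9>2]
(A,Q): NE
(A,R): not NE [P2→Q gives 9>3]
(B,P): not NE [P1→A gives 5>3; P2→Q gives 7>4]
(B,Q): not NE [P1→A gives 9>7]
(B,R): not NE [P2→Q gives 7>0]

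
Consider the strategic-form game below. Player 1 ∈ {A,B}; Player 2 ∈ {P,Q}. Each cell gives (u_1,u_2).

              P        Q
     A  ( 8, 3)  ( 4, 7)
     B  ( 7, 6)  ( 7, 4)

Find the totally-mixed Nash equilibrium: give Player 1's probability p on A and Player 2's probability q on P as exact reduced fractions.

p=1/3, q=3/4

P1 indiff ⇒ q·8+(1-q)·4 = q·7+(1-q)·7 ⇒ q(1) = (1-q)(3) ⇒ q = 3/4
P2 indiff ⇒ p·3+(1-p)·6 = p·7+(1-p)·4 ⇒ p(-4) = (1-p)(-2) ⇒ p = 1/3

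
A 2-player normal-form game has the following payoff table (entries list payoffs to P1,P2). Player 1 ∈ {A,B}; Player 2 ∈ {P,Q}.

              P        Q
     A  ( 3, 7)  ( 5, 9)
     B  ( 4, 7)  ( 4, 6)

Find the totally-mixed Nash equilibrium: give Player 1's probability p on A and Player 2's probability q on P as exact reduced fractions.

p=1/3, q=1/2

P1 indiff ⇒ q·3+(1-q)·5 = q·4+(1-q)·4 ⇒ q(-1) = (1-q)(-1) ⇒ q = 1/2
P2 indiff ⇒ p·7+(1-p)·7 = p·9+(1-p)·6 ⇒ p(-2) = (1-p)(-1) ⇒ p = 1/3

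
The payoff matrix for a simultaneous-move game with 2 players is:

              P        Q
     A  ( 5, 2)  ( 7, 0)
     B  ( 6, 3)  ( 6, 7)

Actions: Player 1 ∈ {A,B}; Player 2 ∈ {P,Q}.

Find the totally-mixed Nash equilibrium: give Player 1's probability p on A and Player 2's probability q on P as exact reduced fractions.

(p,q) = (2/3, 1/2)

P1 indiff ⇒ q·5+(1-q)·7 = q·6+(1-q)·6 ⇒ q(-1) = (1-q)(-1) ⇒ q = 1/2
P2 indiff ⇒ p·2+(1-p)·3 = p·0+(1-p)·7 ⇒ p(2) = (1-p)(4) ⇒ p = 2/3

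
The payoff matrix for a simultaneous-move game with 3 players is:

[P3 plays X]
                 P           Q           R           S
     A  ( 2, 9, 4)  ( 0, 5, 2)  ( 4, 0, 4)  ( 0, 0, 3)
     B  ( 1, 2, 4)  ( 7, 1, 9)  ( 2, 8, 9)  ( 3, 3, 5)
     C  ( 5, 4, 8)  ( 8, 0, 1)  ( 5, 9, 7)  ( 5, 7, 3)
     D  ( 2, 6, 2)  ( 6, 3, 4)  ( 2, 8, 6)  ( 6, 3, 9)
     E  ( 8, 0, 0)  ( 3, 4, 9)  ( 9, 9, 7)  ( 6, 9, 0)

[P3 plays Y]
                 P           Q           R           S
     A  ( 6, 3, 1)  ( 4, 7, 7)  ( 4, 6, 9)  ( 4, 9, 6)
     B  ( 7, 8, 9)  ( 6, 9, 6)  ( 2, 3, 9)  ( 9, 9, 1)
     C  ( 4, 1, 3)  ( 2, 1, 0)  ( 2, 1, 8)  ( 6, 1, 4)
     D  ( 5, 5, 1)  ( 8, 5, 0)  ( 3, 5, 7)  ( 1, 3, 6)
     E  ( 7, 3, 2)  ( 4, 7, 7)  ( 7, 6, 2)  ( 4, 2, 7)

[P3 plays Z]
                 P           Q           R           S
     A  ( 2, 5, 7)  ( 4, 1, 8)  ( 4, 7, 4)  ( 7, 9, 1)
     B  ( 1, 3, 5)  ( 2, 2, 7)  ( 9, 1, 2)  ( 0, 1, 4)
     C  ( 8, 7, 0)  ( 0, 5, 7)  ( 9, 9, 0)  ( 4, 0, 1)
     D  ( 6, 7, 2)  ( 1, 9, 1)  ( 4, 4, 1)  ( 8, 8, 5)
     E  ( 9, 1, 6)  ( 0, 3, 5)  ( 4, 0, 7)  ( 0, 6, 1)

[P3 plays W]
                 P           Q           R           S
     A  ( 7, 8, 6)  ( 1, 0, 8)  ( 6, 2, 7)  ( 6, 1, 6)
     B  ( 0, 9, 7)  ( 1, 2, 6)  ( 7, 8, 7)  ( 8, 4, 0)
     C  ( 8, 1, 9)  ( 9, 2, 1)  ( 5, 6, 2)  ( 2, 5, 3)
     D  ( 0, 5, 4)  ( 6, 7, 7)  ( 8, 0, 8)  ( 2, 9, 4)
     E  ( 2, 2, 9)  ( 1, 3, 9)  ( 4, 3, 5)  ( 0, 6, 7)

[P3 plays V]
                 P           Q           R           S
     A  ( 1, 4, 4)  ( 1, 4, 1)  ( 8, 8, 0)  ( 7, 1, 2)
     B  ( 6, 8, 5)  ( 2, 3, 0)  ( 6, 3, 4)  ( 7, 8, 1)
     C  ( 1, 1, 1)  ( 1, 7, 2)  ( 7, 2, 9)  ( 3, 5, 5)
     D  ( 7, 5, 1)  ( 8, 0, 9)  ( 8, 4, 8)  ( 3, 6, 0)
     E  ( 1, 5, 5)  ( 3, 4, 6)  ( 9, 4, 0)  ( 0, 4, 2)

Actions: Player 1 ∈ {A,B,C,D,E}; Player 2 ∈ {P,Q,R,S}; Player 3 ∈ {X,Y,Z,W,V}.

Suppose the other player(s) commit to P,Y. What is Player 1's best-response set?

P1 best: {B,E}

u_1(A vs P,Y) = 6
u_1(B vs P,Y) = 7
u_1(C vs P,Y) = 4
u_1(D vs P,Y) = 5
u_1(E vs P,Y) = 7
max payoff 7 at {B,E}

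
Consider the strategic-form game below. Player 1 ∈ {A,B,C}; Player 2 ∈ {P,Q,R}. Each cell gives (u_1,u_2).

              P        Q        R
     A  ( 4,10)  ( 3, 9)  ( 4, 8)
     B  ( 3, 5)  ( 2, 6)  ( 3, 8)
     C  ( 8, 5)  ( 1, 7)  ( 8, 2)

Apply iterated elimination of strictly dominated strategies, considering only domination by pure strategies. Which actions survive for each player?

P1 drop B (A beats it: P:4>3 Q:3>2 R:4>3)
P2 drop R (P beats it: A:10>8 C:5>2)
P1→{A,C} P2→{P,Q}

Survivors P1:{A,C} P2:{P,Q}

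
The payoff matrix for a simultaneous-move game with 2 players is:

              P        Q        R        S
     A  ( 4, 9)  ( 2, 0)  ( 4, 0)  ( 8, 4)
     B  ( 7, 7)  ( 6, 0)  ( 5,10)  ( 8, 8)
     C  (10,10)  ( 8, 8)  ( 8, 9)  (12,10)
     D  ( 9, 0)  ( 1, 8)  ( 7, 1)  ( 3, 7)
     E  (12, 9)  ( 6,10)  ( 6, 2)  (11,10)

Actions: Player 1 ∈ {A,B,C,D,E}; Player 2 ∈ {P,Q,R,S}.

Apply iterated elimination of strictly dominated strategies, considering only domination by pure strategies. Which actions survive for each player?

Remaining: P1:{C,E} P2:{P,Q,S}

P1 drop A (C beats it: P:10>4 Q:8>2 R:8>4 S:12>8)
P1 drop B (C beats it: P:10>7 Q:8>6 R:8>5 S:12>8)
P1 drop D (C beats it: P:10>9 Q:8>1 R:8>7 S:12>3)
P2 drop R (P beats it: C:10>9 E:9>2)
P1→{C,E} P2→{P,Q,S}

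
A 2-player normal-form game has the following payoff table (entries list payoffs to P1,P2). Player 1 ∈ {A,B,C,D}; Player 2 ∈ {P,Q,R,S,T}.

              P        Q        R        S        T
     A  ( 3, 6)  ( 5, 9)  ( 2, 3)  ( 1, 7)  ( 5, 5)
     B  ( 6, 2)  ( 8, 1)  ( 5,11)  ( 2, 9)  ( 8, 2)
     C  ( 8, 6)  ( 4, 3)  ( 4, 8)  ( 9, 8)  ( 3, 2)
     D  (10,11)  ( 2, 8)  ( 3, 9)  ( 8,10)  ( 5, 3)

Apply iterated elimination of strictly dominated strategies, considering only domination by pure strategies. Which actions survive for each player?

P1 drop A (B beats it: P:6>3 Q:8>5 R:5>2 S:2>1 T:8>5)
P2 drop Q (P beats it: B:2>1 C:6>3 D:11>8)
P2 drop T (R beats it: B:11>2 C:8>2 D:9>3)
P1→{B,C,D} P2→{P,R,S}

Survivors P1:{B,C,D} P2:{P,R,S}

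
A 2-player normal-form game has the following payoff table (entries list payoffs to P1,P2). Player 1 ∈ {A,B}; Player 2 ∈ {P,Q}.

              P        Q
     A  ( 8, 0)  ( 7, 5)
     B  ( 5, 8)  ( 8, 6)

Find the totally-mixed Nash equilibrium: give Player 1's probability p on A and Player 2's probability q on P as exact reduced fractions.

P1 indiff ⇒ q·8+(1-q)·7 = q·5+(1-q)·8 ⇒ q(3) = (1-q)(1) ⇒ q = 1/4
P2 indiff ⇒ p·0+(1-p)·8 = p·5+(1-p)·6 ⇒ p(-5) = (1-p)(-2) ⇒ p = 2/7

p=2/7, q=1/4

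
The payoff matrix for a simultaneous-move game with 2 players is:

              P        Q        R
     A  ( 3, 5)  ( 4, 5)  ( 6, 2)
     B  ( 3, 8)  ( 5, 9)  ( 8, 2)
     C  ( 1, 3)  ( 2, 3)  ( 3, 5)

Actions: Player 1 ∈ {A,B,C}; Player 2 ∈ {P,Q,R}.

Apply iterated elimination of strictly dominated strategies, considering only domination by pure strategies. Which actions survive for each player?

P1 drop C (A beats it: P:3>1 Q:4>2 R:6>3)
P2 drop R (P beats it: A:5>2 B:8>2)
P1→{A,B} P2→{P,Q}

Survivors P1:{A,B} P2:{P,Q}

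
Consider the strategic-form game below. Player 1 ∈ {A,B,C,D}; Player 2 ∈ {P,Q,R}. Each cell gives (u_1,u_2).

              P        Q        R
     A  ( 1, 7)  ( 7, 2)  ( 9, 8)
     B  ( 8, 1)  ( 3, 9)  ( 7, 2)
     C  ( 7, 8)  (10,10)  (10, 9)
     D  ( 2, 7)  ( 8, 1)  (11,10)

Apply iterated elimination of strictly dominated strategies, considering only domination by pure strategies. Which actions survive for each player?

IESDS → P1:{C,D} P2:{Q,R}

P1 drop A (C beats it: P:7>1 Q:10>7 R:10>9)
P2 drop P (R beats it: B:2>1 C:9>8 D:10>7)
P1 drop B (C beats it: Q:10>3 R:10>7)
P1→{C,D} P2→{Q,R}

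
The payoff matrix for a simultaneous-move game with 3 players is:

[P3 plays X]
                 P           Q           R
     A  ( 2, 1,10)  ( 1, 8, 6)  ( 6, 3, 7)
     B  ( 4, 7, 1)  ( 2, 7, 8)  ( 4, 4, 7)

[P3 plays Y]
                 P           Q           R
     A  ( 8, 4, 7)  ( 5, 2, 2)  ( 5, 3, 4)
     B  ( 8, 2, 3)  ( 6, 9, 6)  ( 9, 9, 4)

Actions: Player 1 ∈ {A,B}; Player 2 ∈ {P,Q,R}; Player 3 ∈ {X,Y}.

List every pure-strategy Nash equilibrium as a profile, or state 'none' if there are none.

(A,P,X): not NE [P1→B gives 4>2; P2→Q gives 8>1]
(A,P,Y): not NE [P3→X gives 10>7]
(A,Q,X): not NE [P1→B gives 2>1]
(A,Q,Y): not NE [P1→B gives 6>5; P2→P gives 4>2; P3→X gives 6>2]
(A,R,X): not NE [P2→Q gives 8>3]
(A,R,Y): not NE [P1→B gives 9>5; P2→P gives 4>3; P3→X gives 7>4]
(B,P,X): not NE [P3→Y gives 3>1]
(B,P,Y): not NE [P2→R gives 9>2]
(B,Q,X): NE
(B,Q,Y): not NE [P3→X gives 8>6]
(B,R,X): not NE [P1→A gives 6>4; P2→Q gives 7>4]
(B,R,Y): not NE [P3→X gives 7>4]

Nash profiles: (B,Q,X)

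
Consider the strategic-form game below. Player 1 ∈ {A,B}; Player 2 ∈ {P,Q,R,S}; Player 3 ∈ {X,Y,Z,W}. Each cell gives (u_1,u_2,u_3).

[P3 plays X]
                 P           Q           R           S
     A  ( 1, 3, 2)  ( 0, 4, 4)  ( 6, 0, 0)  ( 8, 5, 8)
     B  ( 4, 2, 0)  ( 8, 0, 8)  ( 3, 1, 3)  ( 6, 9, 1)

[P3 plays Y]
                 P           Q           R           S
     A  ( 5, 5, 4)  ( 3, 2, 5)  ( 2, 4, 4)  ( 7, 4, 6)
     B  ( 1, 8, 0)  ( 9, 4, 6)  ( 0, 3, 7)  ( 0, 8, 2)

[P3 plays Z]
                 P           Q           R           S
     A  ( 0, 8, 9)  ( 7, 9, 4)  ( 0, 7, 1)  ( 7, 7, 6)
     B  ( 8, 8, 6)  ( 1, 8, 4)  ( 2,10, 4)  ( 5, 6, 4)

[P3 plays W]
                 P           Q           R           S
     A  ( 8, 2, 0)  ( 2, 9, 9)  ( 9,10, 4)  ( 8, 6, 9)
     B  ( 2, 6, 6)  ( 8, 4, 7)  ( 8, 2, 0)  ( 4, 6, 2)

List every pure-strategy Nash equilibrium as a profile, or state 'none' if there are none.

Nash profiles: (A,R,W)

(A,P,X): not NE [P1→B gives 4>1; P2→S gives 5>3; P3→Z gives 9>2]
(A,P,Y): not NE [P3→Z gives 9>4]
(A,P,Z): not NE [P1→B gives 8>0; P2→Q gives 9>8]
(A,P,W): not NE [P2→R gives 10>2; P3→Z gives 9>0]
(A,Q,X): not NE [P1→B gives 8>0; P2→S gives 5>4; P3→W gives 9>4]
(A,Q,Y): not NE [P1→B gives 9>3; P2→P gives 5>2; P3→W gives 9>5]
(A,Q,Z): not NE [P3→W gives 9>4]
(A,Q,W): not NE [P1→B gives 8>2; P2→R gives 10>9]
(A,R,X): not NE [P2→S gives 5>0; P3→W gives 4>0]
(A,R,Y): not NE [P2→P gives 5>4]
(A,R,Z): not NE [P1→B gives 2>0; P2→Q gives 9>7; P3→W gives 4>1]
(A,R,W): NE
(A,S,X): not NE [P3→W gives 9>8]
(A,S,Y): not NE [P2→P gives 5>4; P3→W gives 9>6]
(A,S,Z): not NE [P2→Q gives 9>7; P3→W gives 9>6]
(A,S,W): not NE [P2→R gives 10>6]
(B,P,X): not NE [P2→S gives 9>2; P3→W gives 6>0]
(B,P,Y): not NE [P1→A gives 5>1; P3→W gives 6>0]
(B,P,Z): not NE [P2→R gives 10>8]
(B,P,W): not NE [P1→A gives 8>2]
(B,Q,X): not NE [P2→S gives 9>0]
(B,Q,Y): not NE [P2→S gives 8>4; P3→X gives 8>6]
(B,Q,Z): not NE [P1→A gives 7>1; P2→R gives 10>8; P3→X gives 8>4]
(B,Q,W): not NE [P2→S gives 6>4; P3→X gives 8>7]
(B,R,X): not NE [P1→A gives 6>3; P2→S gives 9>1; P3→Y gives 7>3]
(B,R,Y): not NE [P1→A gives 2>0; P2→S gives 8>3]
(B,R,Z): not NE [P3→Y gives 7>4]
(B,R,W): not NE [P1→A gives 9>8; P2→S gives 6>2; P3→Y gives 7>0]
(B,S,X): not NE [P1→A gives 8>6; P3→Z gives 4>1]
(B,S,Y): not NE [P1→A gives 7>0; P3→Z gives 4>2]
(B,S,Z): not NE [P1→A gives 7>5; P2→R gives 10>6]
(B,S,W): not NE [P1→A gives 8>4; P3→Z gives 4>2]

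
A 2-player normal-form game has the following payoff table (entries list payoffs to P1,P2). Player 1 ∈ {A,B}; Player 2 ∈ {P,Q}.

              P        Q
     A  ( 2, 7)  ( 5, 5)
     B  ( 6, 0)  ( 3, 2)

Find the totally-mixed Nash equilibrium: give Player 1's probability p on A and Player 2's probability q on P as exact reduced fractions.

p=1/2, q=1/3

P1 indiff ⇒ q·2+(1-q)·5 = q·6+(1-q)·3 ⇒ q(-4) = (1-q)(-2) ⇒ q = 1/3
P2 indiff ⇒ p·7+(1-p)·0 = p·5+(1-p)·2 ⇒ p(2) = (1-p)(2) ⇒ p = 1/2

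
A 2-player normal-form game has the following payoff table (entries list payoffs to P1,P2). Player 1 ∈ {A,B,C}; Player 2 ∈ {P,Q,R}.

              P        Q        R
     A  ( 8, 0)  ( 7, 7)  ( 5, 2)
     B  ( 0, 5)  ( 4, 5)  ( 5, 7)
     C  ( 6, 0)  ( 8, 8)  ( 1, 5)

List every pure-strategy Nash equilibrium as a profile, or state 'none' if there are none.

NE set: (B,R), (C,Q)

(A,P): not NE [P2→Q gives 7>0]
(A,Q): not NE [P1→C gives 8>7]
(A,R): not NE [P2→Q gives 7>2]
(B,P): not NE [P1→A gives 8>0; P2→R gives 7>5]
(B,Q): not NE [P1→C gives 8>4; P2→R gives 7>5]
(B,R): NE
(C,P): not NE [P1→A gives 8>6; P2→Q gives 8>0]
(C,Q): NE
(C,R): not NE [P1→B gives 5>1; P2→Q gives 8>5]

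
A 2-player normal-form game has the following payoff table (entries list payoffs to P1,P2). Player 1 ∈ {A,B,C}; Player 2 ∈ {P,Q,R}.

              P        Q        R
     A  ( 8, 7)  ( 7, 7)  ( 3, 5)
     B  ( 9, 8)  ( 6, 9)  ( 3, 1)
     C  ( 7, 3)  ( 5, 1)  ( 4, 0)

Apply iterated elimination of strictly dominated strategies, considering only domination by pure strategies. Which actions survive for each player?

P2 drop R (P beats it: A:7>5 B:8>1 C:3>0)
P1 drop C (A beats it: P:8>7 Q:7>5)
P1→{A,B} P2→{P,Q}

Survivors P1:{A,B} P2:{P,Q}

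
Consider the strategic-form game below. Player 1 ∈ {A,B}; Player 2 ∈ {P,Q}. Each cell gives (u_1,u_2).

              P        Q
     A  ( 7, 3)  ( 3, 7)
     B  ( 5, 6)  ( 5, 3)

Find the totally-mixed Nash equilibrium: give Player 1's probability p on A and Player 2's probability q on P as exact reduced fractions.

p=3/7, q=1/2

P1 indiff ⇒ q·7+(1-q)·3 = q·5+(1-q)·5 ⇒ q(2) = (1-q)(2) ⇒ q = 1/2
P2 indiff ⇒ p·3+(1-p)·6 = p·7+(1-p)·3 ⇒ p(-4) = (1-p)(-3) ⇒ p = 3/7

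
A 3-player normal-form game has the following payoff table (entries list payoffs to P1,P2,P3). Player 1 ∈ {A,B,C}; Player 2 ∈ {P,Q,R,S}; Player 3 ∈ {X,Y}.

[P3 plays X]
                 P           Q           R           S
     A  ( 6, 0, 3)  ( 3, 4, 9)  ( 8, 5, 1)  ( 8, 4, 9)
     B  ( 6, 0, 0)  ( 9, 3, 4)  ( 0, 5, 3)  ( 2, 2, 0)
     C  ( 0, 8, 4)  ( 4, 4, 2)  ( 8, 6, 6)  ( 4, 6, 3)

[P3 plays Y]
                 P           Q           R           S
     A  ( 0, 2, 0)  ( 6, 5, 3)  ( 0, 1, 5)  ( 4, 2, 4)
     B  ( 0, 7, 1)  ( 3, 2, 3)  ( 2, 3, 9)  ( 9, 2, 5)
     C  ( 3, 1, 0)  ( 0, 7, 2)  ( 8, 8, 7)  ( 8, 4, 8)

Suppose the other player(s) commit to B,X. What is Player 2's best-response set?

BR_2 = {R}

u_2(P vs B,X) = 0
u_2(Q vs B,X) = 3
u_2(R vs B,X) = 5
u_2(S vs B,X) = 2
max payoff 5 at {R}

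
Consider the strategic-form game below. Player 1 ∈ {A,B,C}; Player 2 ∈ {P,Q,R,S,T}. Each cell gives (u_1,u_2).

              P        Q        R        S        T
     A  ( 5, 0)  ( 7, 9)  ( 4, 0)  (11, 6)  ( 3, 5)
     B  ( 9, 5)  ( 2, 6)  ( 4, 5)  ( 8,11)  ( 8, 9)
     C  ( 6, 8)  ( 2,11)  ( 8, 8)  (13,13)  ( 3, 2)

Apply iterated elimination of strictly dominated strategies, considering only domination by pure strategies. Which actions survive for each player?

Survivors P1:{A,C} P2:{Q,S}

P2 drop P (Q beats it: A:9>0 B:6>5 C:11>8)
P2 drop R (Q beats it: A:9>0 B:6>5 C:11>8)
P2 drop T (S beats it: A:6>5 B:11>9 C:13>2)
P1 drop B (A beats it: Q:7>2 S:11>8)
P1→{A,C} P2→{Q,S}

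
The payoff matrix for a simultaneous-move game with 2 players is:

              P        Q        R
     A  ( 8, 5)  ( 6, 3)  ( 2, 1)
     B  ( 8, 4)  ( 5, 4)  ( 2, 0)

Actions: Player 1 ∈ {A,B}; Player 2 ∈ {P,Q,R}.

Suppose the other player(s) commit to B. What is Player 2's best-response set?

BR_2 = {P,Q}

u_2(P vs B) = 4
u_2(Q vs B) = 4
u_2(R vs B) = 0
max payoff 4 at {P,Q}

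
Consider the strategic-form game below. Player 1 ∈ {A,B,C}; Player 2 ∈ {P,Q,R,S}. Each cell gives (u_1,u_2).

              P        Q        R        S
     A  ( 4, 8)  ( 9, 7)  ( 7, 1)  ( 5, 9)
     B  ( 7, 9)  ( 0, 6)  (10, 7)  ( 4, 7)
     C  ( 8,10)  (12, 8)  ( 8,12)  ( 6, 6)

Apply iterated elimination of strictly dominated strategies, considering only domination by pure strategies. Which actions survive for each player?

Remaining: P1:{B,C} P2:{P,R}

P1 drop A (C beats it: P:8>4 Q:12>9 R:8>7 S:6>5)
P2 drop Q (P beats it: B:9>6 C:10>8)
P2 drop S (P beats it: B:9>7 C:10>6)
P1→{B,C} P2→{P,R}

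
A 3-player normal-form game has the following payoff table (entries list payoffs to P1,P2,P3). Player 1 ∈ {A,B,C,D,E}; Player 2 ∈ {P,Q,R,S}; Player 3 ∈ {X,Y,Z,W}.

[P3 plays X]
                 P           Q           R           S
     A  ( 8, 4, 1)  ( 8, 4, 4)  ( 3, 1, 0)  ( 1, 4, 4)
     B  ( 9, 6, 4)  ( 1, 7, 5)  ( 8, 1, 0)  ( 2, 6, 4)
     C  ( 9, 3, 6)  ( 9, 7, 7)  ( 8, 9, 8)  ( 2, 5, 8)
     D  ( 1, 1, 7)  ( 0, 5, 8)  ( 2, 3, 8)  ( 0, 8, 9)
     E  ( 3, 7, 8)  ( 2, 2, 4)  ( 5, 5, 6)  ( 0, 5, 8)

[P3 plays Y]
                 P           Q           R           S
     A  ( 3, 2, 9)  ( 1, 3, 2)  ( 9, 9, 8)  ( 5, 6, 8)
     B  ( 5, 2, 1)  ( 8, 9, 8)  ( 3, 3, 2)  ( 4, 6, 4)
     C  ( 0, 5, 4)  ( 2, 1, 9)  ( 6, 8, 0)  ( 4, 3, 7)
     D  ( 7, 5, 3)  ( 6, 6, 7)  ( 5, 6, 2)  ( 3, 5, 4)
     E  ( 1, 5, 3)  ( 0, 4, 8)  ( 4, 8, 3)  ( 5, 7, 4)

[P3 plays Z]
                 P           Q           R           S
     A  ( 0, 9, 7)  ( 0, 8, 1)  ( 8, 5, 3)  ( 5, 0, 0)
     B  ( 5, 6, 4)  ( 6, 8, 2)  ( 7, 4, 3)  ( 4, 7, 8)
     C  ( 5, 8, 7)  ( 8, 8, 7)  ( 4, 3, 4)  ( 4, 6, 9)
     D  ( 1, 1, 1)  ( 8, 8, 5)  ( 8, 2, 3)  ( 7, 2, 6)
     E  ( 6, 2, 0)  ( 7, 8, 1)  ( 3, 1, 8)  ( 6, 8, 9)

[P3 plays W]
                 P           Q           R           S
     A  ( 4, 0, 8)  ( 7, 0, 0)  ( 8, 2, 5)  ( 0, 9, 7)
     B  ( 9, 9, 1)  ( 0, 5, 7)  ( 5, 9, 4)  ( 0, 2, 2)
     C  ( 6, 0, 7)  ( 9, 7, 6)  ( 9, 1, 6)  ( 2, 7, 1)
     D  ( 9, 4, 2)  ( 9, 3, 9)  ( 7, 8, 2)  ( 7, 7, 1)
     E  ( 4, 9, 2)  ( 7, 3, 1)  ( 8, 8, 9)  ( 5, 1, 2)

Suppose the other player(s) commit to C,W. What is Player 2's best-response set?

u_2(P vs C,W) = 0
u_2(Q vs C,W) = 7
u_2(R vs C,W) = 1
u_2(S vs C,W) = 7
max payoff 7 at {Q,S}

argmax u_2 = {Q,S}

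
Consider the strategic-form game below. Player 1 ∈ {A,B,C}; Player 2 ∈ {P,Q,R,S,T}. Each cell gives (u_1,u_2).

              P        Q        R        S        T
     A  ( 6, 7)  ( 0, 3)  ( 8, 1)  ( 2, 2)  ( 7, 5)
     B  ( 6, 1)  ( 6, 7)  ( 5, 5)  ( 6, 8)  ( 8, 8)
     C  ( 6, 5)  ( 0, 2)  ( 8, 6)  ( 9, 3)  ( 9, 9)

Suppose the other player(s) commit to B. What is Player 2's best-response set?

u_2(P vs B) = 1
u_2(Q vs B) = 7
u_2(R vs B) = 5
u_2(S vs B) = 8
u_2(T vs B) = 8
max payoff 8 at {S,T}

BR_2 = {S,T}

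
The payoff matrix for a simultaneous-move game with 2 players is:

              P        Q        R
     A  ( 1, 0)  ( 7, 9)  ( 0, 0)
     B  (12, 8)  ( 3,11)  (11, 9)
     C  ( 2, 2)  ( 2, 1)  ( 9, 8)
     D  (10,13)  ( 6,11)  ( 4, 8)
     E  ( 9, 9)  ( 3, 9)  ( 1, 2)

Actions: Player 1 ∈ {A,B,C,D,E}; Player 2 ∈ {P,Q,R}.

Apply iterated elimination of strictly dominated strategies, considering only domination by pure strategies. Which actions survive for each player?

P1 drop C (B beats it: P:12>2 Q:3>2 R:11>9)
P1 drop E (D beats it: P:10>9 Q:6>3 R:4>1)
P2 drop R (Q beats it: A:9>0 B:11>9 D:11>8)
P1→{A,B,D} P2→{P,Q}

IESDS → P1:{A,B,D} P2:{P,Q}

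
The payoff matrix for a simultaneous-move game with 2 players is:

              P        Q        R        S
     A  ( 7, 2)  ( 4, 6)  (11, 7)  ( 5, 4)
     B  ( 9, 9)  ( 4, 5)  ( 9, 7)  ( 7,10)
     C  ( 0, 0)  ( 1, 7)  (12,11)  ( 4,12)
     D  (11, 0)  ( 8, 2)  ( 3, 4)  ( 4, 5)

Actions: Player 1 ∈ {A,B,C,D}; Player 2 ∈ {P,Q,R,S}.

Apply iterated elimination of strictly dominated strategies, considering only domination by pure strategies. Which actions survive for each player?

P2 drop P (S beats it: A:4>2 B:10>9 C:12>0 D:5>0)
P2 drop Q (R beats it: A:7>6 B:7>5 C:11>7 D:4>2)
P1 drop D (A beats it: R:11>3 S:5>4)
P1→{A,B,C} P2→{R,S}

Remaining: P1:{A,B,C} P2:{R,S}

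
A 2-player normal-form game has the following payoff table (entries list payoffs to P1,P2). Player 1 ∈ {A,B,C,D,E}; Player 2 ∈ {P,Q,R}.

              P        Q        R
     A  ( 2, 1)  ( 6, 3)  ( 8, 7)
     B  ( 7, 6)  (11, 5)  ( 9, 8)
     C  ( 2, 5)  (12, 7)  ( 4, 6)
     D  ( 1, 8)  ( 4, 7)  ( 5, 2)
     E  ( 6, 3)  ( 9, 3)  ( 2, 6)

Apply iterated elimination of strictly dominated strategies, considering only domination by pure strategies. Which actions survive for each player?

P1 drop A (B beats it: P:7>2 Q:11>6 R:9>8)
P1 drop D (B beats it: P:7>1 Q:11>4 R:9>5)
P1 drop E (B beats it: P:7>6 Q:11>9 R:9>2)
P2 drop P (R beats it: B:8>6 C:6>5)
P1→{B,C} P2→{Q,R}

Survivors P1:{B,C} P2:{Q,R}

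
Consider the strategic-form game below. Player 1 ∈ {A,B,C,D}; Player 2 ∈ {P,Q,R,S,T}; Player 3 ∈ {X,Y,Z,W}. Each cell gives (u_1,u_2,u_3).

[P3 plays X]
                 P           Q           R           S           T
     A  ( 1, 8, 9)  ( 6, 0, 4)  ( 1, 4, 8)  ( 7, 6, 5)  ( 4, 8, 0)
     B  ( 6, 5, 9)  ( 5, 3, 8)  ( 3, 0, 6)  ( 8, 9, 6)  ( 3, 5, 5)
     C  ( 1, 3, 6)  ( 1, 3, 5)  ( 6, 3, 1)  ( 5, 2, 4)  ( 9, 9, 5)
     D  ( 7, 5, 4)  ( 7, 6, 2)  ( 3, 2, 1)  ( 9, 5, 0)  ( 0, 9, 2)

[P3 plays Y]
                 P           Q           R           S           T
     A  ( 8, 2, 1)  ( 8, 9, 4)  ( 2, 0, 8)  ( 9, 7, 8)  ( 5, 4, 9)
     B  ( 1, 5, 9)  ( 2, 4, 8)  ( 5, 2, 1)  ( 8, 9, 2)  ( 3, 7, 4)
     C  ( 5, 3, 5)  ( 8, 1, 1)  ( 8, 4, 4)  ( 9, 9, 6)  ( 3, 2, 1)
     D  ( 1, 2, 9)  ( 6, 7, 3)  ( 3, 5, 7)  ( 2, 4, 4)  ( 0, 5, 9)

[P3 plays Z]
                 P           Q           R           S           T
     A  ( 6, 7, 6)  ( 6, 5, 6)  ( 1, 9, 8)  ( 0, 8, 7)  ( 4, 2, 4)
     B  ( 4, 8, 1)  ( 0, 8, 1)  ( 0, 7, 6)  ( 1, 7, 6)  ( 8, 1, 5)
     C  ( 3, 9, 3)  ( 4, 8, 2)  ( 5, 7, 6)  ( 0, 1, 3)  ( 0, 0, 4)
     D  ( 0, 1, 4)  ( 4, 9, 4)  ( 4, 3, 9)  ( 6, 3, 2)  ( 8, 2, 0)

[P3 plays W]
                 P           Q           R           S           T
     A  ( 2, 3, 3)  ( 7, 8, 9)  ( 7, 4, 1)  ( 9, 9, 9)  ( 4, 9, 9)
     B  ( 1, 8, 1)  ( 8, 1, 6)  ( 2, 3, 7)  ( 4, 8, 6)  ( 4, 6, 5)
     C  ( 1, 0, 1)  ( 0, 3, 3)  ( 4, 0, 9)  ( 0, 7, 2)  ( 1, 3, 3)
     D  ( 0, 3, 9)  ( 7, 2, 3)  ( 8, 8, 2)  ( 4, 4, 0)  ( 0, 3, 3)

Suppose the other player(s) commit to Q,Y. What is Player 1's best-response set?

u_1(A vs Q,Y) = 8
u_1(B vs Q,Y) = 2
u_1(C vs Q,Y) = 8
u_1(D vs Q,Y) = 6
max payoff 8 at {A,C}

BR_1 = {A,C}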